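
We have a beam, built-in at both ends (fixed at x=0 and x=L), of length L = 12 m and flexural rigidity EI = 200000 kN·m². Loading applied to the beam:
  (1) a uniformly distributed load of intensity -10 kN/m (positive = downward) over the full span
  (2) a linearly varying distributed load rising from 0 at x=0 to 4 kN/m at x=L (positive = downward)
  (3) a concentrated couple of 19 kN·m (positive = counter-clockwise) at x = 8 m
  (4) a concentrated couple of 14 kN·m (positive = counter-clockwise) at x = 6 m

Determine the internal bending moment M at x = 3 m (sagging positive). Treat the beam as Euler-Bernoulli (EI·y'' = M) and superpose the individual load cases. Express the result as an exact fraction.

M(3) = -247/20 kN·m

Load 1 — uniform load w=-10 kN/m over full span:
  M_1 = wLx/2 - wL²/12 - wx²/2 = (-10)·12·3/2 - (-10)·12²/12 - (-10)·3²/2 = -15 kN·m
Load 2 — triangular load w₀=4 kN/m (0→w₀ over full span):
  M_2 = 3w₀Lx/20 - w₀L²/30 - w₀x³/(6L) = 3·4·12·3/20 - 4·12²/30 - 4·3³/(6·12) = 9/10 kN·m
Load 3 — applied couple M₀=19 kN·m at a=8 m (b=L-a=4):
  M_3 = R_Ax - M_A  [x≤a] with R_A=19/9, M_A=19/3 = (19/9)·3 - (19/3) = 0 kN·m
Load 4 — applied couple M₀=14 kN·m at a=6 m (b=L-a=6):
  M_4 = R_Ax - M_A  [x≤a] with R_A=7/4, M_A=7/2 = (7/4)·3 - (7/2) = 7/4 kN·m
Superposition: M = Σ M_i = -247/20 kN·m ≈ -12.350000 kN·m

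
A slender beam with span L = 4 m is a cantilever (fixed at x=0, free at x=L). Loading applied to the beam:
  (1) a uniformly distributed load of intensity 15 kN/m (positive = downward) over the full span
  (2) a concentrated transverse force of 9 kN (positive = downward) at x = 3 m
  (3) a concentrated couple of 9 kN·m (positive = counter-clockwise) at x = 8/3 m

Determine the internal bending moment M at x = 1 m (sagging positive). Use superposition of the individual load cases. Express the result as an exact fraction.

Load 1 — uniform load w=15 kN/m over full span:
  M_1 = -w(L-x)²/2 = -15·(4-1)²/2 = -135/2 kN·m
Load 2 — point force P=9 kN at a=3 m (b=L-a=1):
  M_2 = -P(a-x)  [x≤a] = -9·(3-1) = -18 kN·m
Load 3 — applied couple M₀=9 kN·m at a=8/3 m (b=L-a=4/3):
  M_3 = M₀  [x≤a] = 9 = 9 kN·m
Superposition: M = Σ M_i = -153/2 kN·m ≈ -76.500000 kN·m

M(1) = -153/2 kN·m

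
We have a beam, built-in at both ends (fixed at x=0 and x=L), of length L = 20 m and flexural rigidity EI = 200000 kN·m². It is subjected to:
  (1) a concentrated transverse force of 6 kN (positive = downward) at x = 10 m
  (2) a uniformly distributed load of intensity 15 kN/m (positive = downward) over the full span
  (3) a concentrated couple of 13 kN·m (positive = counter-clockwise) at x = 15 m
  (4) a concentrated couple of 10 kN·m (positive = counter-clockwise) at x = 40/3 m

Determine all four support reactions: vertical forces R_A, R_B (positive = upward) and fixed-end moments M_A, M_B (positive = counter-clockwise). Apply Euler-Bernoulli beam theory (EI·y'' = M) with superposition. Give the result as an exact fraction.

R_A = 74111/480 kN, M_A = 25075/48 kN·m, R_B = 72769/480 kN, M_B = -8279/16 kN·m

Load 1 — point force P=6 kN at a=10 m (b=L-a=10):
  R_A = Pb²(3a+b)/L³ = 6·10²·(3·10+10)/20³ = 3 kN
  M_A = Pab²/L² = 6·10·10²/20² = 15 kN·m
  R_B = Pa²(a+3b)/L³ = 6·10²·(10+3·10)/20³ = 3 kN
  M_B = -Pa²b/L² = -6·10²·10/20² = -15 kN·m
Load 2 — uniform load w=15 kN/m over full span:
  R_A = wL/2 = 15·20/2 = 150 kN
  M_A = wL²/12 = 15·20²/12 = 500 kN·m
  R_B = wL/2 = 15·20/2 = 150 kN
  M_B = -wL²/12 = -15·20²/12 = -500 kN·m
Load 3 — applied couple M₀=13 kN·m at a=15 m (b=L-a=5):
  R_A = 6M₀ab/L³ = 6·13·15·5/20³ = 117/160 kN
  M_A = M₀b(2a-b)/L² = 13·5·(2·15-5)/20² = 65/16 kN·m
  R_B = -6M₀ab/L³ = -6·13·15·5/20³ = -117/160 kN
  M_B = M₀a(2b-a)/L² = 13·15·(2·5-15)/20² = -39/16 kN·m
Load 4 — applied couple M₀=10 kN·m at a=40/3 m (b=L-a=20/3):
  R_A = 6M₀ab/L³ = 6·10·(40/3)·(20/3)/20³ = 2/3 kN
  M_A = M₀b(2a-b)/L² = 10·(20/3)·(2·(40/3)-(20/3))/20² = 10/3 kN·m
  R_B = -6M₀ab/L³ = -6·10·(40/3)·(20/3)/20³ = -2/3 kN
  M_B = M₀a(2b-a)/L² = 10·(40/3)·(2·(20/3)-(40/3))/20² = 0 kN·m
Superposition: R_A = 74111/480 kN, M_A = 25075/48 kN·m, R_B = 72769/480 kN, M_B = -8279/16 kN·m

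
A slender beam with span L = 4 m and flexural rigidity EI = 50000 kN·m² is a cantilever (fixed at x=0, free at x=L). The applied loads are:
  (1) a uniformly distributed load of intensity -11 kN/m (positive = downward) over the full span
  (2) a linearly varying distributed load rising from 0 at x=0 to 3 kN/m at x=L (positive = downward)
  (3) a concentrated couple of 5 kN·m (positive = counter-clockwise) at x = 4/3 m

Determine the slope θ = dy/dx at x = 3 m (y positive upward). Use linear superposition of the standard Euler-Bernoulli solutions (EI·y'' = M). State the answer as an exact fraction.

Load 1 — uniform load w=-11 kN/m over full span:
  θ_1 = -wx(x²-3Lx+3L²)/(6EI) = -(-11)·3·(3²-3·4·3+3·4²)/(6·50000) = 231/100000 rad
Load 2 — triangular load w₀=3 kN/m (0→w₀ over full span):
  θ_2 = (w₀Lx²/4-w₀L²x/3-w₀x⁴/(24L))/EI = (3·4·3²/4-3·4²·3/3-3·3⁴/(24·4))/50000 = -753/1600000 rad
Load 3 — applied couple M₀=5 kN·m at a=4/3 m (b=L-a=8/3):
  θ_3 = M₀a/EI  [x>a] = 5·(4/3)/50000 = 1/7500 rad
Superposition: θ = Σ θ_i = 9469/4800000 rad ≈ 0.001973 rad

θ(3) = 9469/4800000 rad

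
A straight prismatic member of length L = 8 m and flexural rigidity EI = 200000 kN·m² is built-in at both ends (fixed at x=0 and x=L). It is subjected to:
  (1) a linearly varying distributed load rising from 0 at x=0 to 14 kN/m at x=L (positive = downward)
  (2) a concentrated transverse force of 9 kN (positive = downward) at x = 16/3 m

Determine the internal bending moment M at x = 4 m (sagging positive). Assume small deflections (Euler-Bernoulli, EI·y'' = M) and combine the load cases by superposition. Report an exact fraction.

Load 1 — triangular load w₀=14 kN/m (0→w₀ over full span):
  M_1 = 3w₀Lx/20 - w₀L²/30 - w₀x³/(6L) = 3·14·8·4/20 - 14·8²/30 - 14·4³/(6·8) = 56/3 kN·m
Load 2 — point force P=9 kN at a=16/3 m (b=L-a=8/3):
  M_2 = Pb²(3a+b)x/L³ - Pab²/L²  [x≤a] = 9·(8/3)²·(3·(16/3)+(8/3))·4/8³ - 9·(16/3)·(8/3)²/8² = 4 kN·m
Superposition: M = Σ M_i = 68/3 kN·m ≈ 22.666667 kN·m

M(4) = 68/3 kN·m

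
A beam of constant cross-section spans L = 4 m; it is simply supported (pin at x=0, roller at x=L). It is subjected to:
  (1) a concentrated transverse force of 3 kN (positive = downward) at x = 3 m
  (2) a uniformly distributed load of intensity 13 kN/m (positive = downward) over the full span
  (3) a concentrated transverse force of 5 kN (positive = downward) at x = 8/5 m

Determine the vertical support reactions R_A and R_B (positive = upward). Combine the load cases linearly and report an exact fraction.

Load 1 — point force P=3 kN at a=3 m (b=L-a=1):
  R_A = Pb/L = 3·1/4 = 3/4 kN
  R_B = Pa/L = 3·3/4 = 9/4 kN
Load 2 — uniform load w=13 kN/m over full span:
  R_A = wL/2 = 13·4/2 = 26 kN
  R_B = wL/2 = 13·4/2 = 26 kN
Load 3 — point force P=5 kN at a=8/5 m (b=L-a=12/5):
  R_A = Pb/L = 5·(12/5)/4 = 3 kN
  R_B = Pa/L = 5·(8/5)/4 = 2 kN
Superposition: R_A = 119/4 kN, R_B = 121/4 kN

R_A = 119/4 kN, R_B = 121/4 kN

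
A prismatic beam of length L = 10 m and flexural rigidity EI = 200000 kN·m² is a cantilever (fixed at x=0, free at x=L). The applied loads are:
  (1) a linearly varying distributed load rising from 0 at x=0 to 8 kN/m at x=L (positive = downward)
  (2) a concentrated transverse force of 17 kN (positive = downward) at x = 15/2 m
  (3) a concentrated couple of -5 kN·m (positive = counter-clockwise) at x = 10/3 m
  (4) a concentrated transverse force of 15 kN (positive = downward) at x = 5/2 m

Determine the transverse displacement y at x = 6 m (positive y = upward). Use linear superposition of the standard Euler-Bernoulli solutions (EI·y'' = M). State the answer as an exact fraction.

y(6) = -19473299/720000000 m

Load 1 — triangular load w₀=8 kN/m (0→w₀ over full span):
  y_1 = (w₀Lx³/12-w₀L²x²/6-w₀x⁵/(120L))/EI = (8·10·6³/12-8·10²·6²/6-8·6⁵/(120·10))/200000 = -5331/312500 m
Load 2 — point force P=17 kN at a=15/2 m (b=L-a=5/2):
  y_2 = -Px²(3a-x)/(6EI)  [x≤a] = -17·6²·(3·(15/2)-6)/(6·200000) = -1683/200000 m
Load 3 — applied couple M₀=-5 kN·m at a=10/3 m (b=L-a=20/3):
  y_3 = M₀a(2x-a)/(2EI)  [x>a] = (-5)·(10/3)·(2·6-(10/3))/(2·200000) = -13/36000 m
Load 4 — point force P=15 kN at a=5/2 m (b=L-a=15/2):
  y_4 = -Pa²(3x-a)/(6EI)  [x>a] = -15·(5/2)²·(3·6-(5/2))/(6·200000) = -31/25600 m
Superposition: y = Σ y_i = -19473299/720000000 m ≈ -0.027046 m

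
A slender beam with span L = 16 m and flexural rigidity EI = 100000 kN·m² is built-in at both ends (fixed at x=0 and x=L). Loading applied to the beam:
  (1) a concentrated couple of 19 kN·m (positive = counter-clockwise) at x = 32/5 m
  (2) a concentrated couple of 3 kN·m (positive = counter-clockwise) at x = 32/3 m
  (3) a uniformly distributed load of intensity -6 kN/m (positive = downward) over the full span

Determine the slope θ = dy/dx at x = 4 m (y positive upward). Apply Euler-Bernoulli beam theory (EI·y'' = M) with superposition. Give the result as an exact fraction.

θ(4) = 152/78125 rad

Load 1 — applied couple M₀=19 kN·m at a=32/5 m (b=L-a=48/5):
  θ_1 = (R_Ax²/2 - M_Ax)/EI  [x≤a] with R_A=171/100, M_A=57/25 = ((171/100)·4²/2 - (57/25)·4)/100000 = 57/1250000 rad
Load 2 — applied couple M₀=3 kN·m at a=32/3 m (b=L-a=16/3):
  θ_2 = (R_Ax²/2 - M_Ax)/EI  [x≤a] with R_A=1/4, M_A=1 = ((1/4)·4²/2 - 1·4)/100000 = -1/50000 rad
Load 3 — uniform load w=-6 kN/m over full span:
  θ_3 = -wx(L-x)(L-2x)/(12EI) = -(-6)·4·(16-4)·(16-2·4)/(12·100000) = 6/3125 rad
Superposition: θ = Σ θ_i = 152/78125 rad ≈ 0.001946 rad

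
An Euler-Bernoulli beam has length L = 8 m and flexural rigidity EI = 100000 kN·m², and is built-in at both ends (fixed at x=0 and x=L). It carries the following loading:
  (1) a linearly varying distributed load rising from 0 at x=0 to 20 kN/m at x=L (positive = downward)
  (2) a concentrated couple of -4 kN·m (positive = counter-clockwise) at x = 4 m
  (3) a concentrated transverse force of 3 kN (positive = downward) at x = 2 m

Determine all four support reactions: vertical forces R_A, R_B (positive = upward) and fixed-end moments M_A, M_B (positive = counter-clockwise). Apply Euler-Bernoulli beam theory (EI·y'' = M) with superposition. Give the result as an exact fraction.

Load 1 — triangular load w₀=20 kN/m (0→w₀ over full span):
  R_A = 3w₀L/20 = 3·20·8/20 = 24 kN
  M_A = w₀L²/30 = 20·8²/30 = 128/3 kN·m
  R_B = 7w₀L/20 = 7·20·8/20 = 56 kN
  M_B = -w₀L²/20 = -20·8²/20 = -64 kN·m
Load 2 — applied couple M₀=-4 kN·m at a=4 m (b=L-a=4):
  R_A = 6M₀ab/L³ = 6·(-4)·4·4/8³ = -3/4 kN
  M_A = M₀b(2a-b)/L² = (-4)·4·(2·4-4)/8² = -1 kN·m
  R_B = -6M₀ab/L³ = -6·(-4)·4·4/8³ = 3/4 kN
  M_B = M₀a(2b-a)/L² = (-4)·4·(2·4-4)/8² = -1 kN·m
Load 3 — point force P=3 kN at a=2 m (b=L-a=6):
  R_A = Pb²(3a+b)/L³ = 3·6²·(3·2+6)/8³ = 81/32 kN
  M_A = Pab²/L² = 3·2·6²/8² = 27/8 kN·m
  R_B = Pa²(a+3b)/L³ = 3·2²·(2+3·6)/8³ = 15/32 kN
  M_B = -Pa²b/L² = -3·2²·6/8² = -9/8 kN·m
Superposition: R_A = 825/32 kN, M_A = 1081/24 kN·m, R_B = 1831/32 kN, M_B = -529/8 kN·m

R_A = 825/32 kN, M_A = 1081/24 kN·m, R_B = 1831/32 kN, M_B = -529/8 kN·m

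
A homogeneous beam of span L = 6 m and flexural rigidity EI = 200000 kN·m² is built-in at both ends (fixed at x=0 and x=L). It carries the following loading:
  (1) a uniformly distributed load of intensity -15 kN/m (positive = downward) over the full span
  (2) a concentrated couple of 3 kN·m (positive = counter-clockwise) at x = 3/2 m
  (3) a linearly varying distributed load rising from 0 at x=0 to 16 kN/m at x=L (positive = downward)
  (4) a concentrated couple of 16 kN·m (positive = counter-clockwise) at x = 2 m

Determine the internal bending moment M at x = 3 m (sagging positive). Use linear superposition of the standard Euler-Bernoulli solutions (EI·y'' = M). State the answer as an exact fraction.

Load 1 — uniform load w=-15 kN/m over full span:
  M_1 = wLx/2 - wL²/12 - wx²/2 = (-15)·6·3/2 - (-15)·6²/12 - (-15)·3²/2 = -45/2 kN·m
Load 2 — applied couple M₀=3 kN·m at a=3/2 m (b=L-a=9/2):
  M_2 = R_Ax - M_A - M₀  [x>a] with R_A=9/16, M_A=-9/16 = (9/16)·3 - (-9/16) - 3 = -3/4 kN·m
Load 3 — triangular load w₀=16 kN/m (0→w₀ over full span):
  M_3 = 3w₀Lx/20 - w₀L²/30 - w₀x³/(6L) = 3·16·6·3/20 - 16·6²/30 - 16·3³/(6·6) = 12 kN·m
Load 4 — applied couple M₀=16 kN·m at a=2 m (b=L-a=4):
  M_4 = R_Ax - M_A - M₀  [x>a] with R_A=32/9, M_A=0 = (32/9)·3 - 0 - 16 = -16/3 kN·m
Superposition: M = Σ M_i = -199/12 kN·m ≈ -16.583333 kN·m

M(3) = -199/12 kN·m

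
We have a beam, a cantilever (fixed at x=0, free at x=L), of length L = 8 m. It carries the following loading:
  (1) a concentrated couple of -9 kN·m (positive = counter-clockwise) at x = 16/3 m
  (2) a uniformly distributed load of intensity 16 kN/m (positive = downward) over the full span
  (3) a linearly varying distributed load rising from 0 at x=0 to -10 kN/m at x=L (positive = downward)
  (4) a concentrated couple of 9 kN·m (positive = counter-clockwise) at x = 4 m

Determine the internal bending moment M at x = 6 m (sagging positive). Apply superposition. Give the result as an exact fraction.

M(6) = -41/3 kN·m

Load 1 — applied couple M₀=-9 kN·m at a=16/3 m (b=L-a=8/3):
  M_1 = 0  [x>a] = 0 kN·m
Load 2 — uniform load w=16 kN/m over full span:
  M_2 = -w(L-x)²/2 = -16·(8-6)²/2 = -32 kN·m
Load 3 — triangular load w₀=-10 kN/m (0→w₀ over full span):
  M_3 = w₀Lx/2 - w₀L²/3 - w₀x³/(6L) = (-10)·8·6/2 - (-10)·8²/3 - (-10)·6³/(6·8) = 55/3 kN·m
Load 4 — applied couple M₀=9 kN·m at a=4 m (b=L-a=4):
  M_4 = 0  [x>a] = 0 kN·m
Superposition: M = Σ M_i = -41/3 kN·m ≈ -13.666667 kN·m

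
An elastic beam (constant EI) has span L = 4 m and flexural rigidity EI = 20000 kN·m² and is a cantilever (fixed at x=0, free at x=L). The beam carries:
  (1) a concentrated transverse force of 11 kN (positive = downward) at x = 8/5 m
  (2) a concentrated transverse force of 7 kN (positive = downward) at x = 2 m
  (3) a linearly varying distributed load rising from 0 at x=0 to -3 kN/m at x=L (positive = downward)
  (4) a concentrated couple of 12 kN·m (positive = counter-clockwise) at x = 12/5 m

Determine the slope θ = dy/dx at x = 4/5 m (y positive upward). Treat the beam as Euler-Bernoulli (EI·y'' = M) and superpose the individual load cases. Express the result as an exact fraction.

θ(4/5) = 19/390625 rad

Load 1 — point force P=11 kN at a=8/5 m (b=L-a=12/5):
  θ_1 = -Px(2a-x)/(2EI)  [x≤a] = -11·(4/5)·(2·(8/5)-(4/5))/(2·20000) = -33/62500 rad
Load 2 — point force P=7 kN at a=2 m (b=L-a=2):
  θ_2 = -Px(2a-x)/(2EI)  [x≤a] = -7·(4/5)·(2·2-(4/5))/(2·20000) = -7/15625 rad
Load 3 — triangular load w₀=-3 kN/m (0→w₀ over full span):
  θ_3 = (w₀Lx²/4-w₀L²x/3-w₀x⁴/(24L))/EI = ((-3)·4·(4/5)²/4-(-3)·4²·(4/5)/3-(-3)·(4/5)⁴/(24·4))/20000 = 851/1562500 rad
Load 4 — applied couple M₀=12 kN·m at a=12/5 m (b=L-a=8/5):
  θ_4 = M₀x/EI  [x≤a] = 12·(4/5)/20000 = 3/6250 rad
Superposition: θ = Σ θ_i = 19/390625 rad ≈ 0.000049 rad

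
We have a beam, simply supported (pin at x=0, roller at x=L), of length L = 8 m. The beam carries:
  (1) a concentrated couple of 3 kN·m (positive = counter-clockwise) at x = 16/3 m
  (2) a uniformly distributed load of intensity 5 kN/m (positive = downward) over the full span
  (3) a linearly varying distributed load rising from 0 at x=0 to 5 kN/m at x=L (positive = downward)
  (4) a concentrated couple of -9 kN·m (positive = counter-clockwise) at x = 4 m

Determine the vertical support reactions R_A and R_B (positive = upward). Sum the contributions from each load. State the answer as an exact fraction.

R_A = 311/12 kN, R_B = 409/12 kN

Load 1 — applied couple M₀=3 kN·m at a=16/3 m (b=L-a=8/3):
  R_A = M₀/L = 3/8 kN
  R_B = -M₀/L = -3/8 kN
Load 2 — uniform load w=5 kN/m over full span:
  R_A = wL/2 = 5·8/2 = 20 kN
  R_B = wL/2 = 5·8/2 = 20 kN
Load 3 — triangular load w₀=5 kN/m (0→w₀ over full span):
  R_A = w₀L/6 = 5·8/6 = 20/3 kN
  R_B = w₀L/3 = 5·8/3 = 40/3 kN
Load 4 — applied couple M₀=-9 kN·m at a=4 m (b=L-a=4):
  R_A = M₀/L = (-9)/8 = -9/8 kN
  R_B = -M₀/L = -(-9)/8 = 9/8 kN
Superposition: R_A = 311/12 kN, R_B = 409/12 kN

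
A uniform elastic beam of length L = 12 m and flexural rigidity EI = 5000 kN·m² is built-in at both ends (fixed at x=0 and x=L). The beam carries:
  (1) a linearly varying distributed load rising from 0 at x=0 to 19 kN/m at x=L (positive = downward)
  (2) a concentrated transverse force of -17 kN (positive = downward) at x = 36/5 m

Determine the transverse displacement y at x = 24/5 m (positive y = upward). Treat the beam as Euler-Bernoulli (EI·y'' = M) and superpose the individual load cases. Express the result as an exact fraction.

y(24/5) = -661248/9765625 m

Load 1 — triangular load w₀=19 kN/m (0→w₀ over full span):
  y_1 = -w₀x²(L-x)²(x+2L)/(120LEI) = -19·(24/5)²·(12-(24/5))²·((24/5)+2·12)/(120·12·5000) = -886464/9765625 m
Load 2 — point force P=-17 kN at a=36/5 m (b=L-a=24/5):
  y_2 = -Pb²x²(3aL-(3a+b)x)/(6L³EI)  [x≤a] = -(-17)·(24/5)²·(24/5)²·(3·(36/5)·12-(3·(36/5)+(24/5))·(24/5))/(6·12³·5000) = 225216/9765625 m
Superposition: y = Σ y_i = -661248/9765625 m ≈ -0.067712 m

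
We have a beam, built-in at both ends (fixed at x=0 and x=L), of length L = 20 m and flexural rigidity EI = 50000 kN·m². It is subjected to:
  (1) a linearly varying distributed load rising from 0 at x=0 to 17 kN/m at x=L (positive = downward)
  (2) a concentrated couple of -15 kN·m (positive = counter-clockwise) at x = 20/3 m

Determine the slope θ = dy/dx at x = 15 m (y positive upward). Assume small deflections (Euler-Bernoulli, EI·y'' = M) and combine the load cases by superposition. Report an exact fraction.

Load 1 — triangular load w₀=17 kN/m (0→w₀ over full span):
  θ_1 = -w₀(2x(L-x)(L-2x)(x+2L)+x²(L-x)²)/(120LEI) = -17·(2·15·(20-15)·(20-2·15)·(15+2·20)+15²·(20-15)²)/(120·20·50000) = 697/64000 rad
Load 2 — applied couple M₀=-15 kN·m at a=20/3 m (b=L-a=40/3):
  θ_2 = (R_Ax²/2 - M_Ax - M₀(x-a))/EI  [x>a] with R_A=-1, M_A=0 = ((-1)·15²/2 - 0·15 - (-15)·(15-(20/3)))/50000 = 1/4000 rad
Superposition: θ = Σ θ_i = 713/64000 rad ≈ 0.011141 rad

θ(15) = 713/64000 rad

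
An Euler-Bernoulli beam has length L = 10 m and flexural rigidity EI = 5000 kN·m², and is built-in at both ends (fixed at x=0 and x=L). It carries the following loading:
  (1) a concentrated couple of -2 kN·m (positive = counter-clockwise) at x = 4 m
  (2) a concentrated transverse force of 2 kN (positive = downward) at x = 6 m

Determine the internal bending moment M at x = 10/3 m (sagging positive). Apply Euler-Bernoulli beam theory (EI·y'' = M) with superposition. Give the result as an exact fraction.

M(10/3) = -22/75 kN·m

Load 1 — applied couple M₀=-2 kN·m at a=4 m (b=L-a=6):
  M_1 = R_Ax - M_A  [x≤a] with R_A=-36/125, M_A=-6/25 = (-36/125)·(10/3) - (-6/25) = -18/25 kN·m
Load 2 — point force P=2 kN at a=6 m (b=L-a=4):
  M_2 = Pb²(3a+b)x/L³ - Pab²/L²  [x≤a] = 2·4²·(3·6+4)·(10/3)/10³ - 2·6·4²/10² = 32/75 kN·m
Superposition: M = Σ M_i = -22/75 kN·m ≈ -0.293333 kN·m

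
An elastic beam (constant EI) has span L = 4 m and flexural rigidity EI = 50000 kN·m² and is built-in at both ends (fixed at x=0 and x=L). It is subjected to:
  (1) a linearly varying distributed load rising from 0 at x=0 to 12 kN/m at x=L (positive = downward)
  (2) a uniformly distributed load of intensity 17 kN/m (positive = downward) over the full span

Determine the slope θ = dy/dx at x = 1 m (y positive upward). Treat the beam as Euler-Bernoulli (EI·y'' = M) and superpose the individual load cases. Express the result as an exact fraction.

Load 1 — triangular load w₀=12 kN/m (0→w₀ over full span):
  θ_1 = -w₀(2x(L-x)(L-2x)(x+2L)+x²(L-x)²)/(120LEI) = -12·(2·1·(4-1)·(4-2·1)·(1+2·4)+1²·(4-1)²)/(120·4·50000) = -117/2000000 rad
Load 2 — uniform load w=17 kN/m over full span:
  θ_2 = -wx(L-x)(L-2x)/(12EI) = -17·1·(4-1)·(4-2·1)/(12·50000) = -17/100000 rad
Superposition: θ = Σ θ_i = -457/2000000 rad ≈ -0.000228 rad

θ(1) = -457/2000000 rad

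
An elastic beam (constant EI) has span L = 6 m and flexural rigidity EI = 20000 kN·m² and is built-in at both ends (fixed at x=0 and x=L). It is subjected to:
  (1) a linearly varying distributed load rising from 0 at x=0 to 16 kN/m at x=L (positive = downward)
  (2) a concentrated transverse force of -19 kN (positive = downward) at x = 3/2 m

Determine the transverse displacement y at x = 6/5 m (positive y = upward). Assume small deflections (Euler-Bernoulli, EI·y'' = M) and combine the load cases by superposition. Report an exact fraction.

Load 1 — triangular load w₀=16 kN/m (0→w₀ over full span):
  y_1 = -w₀x²(L-x)²(x+2L)/(120LEI) = -16·(6/5)²·(6-(6/5))²·((6/5)+2·6)/(120·6·20000) = -4752/9765625 m
Load 2 — point force P=-19 kN at a=3/2 m (b=L-a=9/2):
  y_2 = -Pb²x²(3aL-(3a+b)x)/(6L³EI)  [x≤a] = -(-19)·(9/2)²·(6/5)²·(3·(3/2)·6-(3·(3/2)+(9/2))·(6/5))/(6·6³·20000) = 13851/40000000 m
Superposition: y = Σ y_i = -701649/5000000000 m ≈ -0.000140 m

y(6/5) = -701649/5000000000 m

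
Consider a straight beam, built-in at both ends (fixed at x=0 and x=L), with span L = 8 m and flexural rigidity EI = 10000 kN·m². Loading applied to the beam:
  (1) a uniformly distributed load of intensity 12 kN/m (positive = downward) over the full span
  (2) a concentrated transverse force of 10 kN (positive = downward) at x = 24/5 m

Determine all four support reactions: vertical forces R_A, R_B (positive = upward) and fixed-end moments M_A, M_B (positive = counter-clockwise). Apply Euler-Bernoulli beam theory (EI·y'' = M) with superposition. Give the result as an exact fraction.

R_A = 1288/25 kN, M_A = 1792/25 kN·m, R_B = 1362/25 kN, M_B = -1888/25 kN·m

Load 1 — uniform load w=12 kN/m over full span:
  R_A = wL/2 = 12·8/2 = 48 kN
  M_A = wL²/12 = 12·8²/12 = 64 kN·m
  R_B = wL/2 = 12·8/2 = 48 kN
  M_B = -wL²/12 = -12·8²/12 = -64 kN·m
Load 2 — point force P=10 kN at a=24/5 m (b=L-a=16/5):
  R_A = Pb²(3a+b)/L³ = 10·(16/5)²·(3·(24/5)+(16/5))/8³ = 88/25 kN
  M_A = Pab²/L² = 10·(24/5)·(16/5)²/8² = 192/25 kN·m
  R_B = Pa²(a+3b)/L³ = 10·(24/5)²·((24/5)+3·(16/5))/8³ = 162/25 kN
  M_B = -Pa²b/L² = -10·(24/5)²·(16/5)/8² = -288/25 kN·m
Superposition: R_A = 1288/25 kN, M_A = 1792/25 kN·m, R_B = 1362/25 kN, M_B = -1888/25 kN·m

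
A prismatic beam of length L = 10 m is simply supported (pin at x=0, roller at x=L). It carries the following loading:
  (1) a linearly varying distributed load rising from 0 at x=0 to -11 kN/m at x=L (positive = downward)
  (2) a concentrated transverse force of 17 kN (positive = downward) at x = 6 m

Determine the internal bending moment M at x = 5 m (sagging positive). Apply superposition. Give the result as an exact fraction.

M(5) = -139/4 kN·m

Load 1 — triangular load w₀=-11 kN/m (0→w₀ over full span):
  M_1 = w₀Lx/6 - w₀x³/(6L) = (-11)·10·5/6 - (-11)·5³/(6·10) = -275/4 kN·m
Load 2 — point force P=17 kN at a=6 m (b=L-a=4):
  M_2 = Pbx/L  [x≤a] = 17·4·5/10 = 34 kN·m
Superposition: M = Σ M_i = -139/4 kN·m ≈ -34.750000 kN·m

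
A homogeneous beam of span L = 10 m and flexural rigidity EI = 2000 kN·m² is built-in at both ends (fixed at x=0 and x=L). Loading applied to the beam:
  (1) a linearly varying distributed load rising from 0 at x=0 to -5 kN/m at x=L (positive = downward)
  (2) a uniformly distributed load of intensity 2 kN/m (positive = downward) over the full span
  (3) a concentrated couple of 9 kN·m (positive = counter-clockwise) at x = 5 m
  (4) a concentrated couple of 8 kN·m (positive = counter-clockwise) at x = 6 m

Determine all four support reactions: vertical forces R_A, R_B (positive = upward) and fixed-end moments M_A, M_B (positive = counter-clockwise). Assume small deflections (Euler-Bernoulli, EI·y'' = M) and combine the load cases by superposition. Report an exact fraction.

R_A = 2501/500 kN, M_A = 481/100 kN·m, R_B = -5001/500 kN, M_B = 3463/300 kN·m

Load 1 — triangular load w₀=-5 kN/m (0→w₀ over full span):
  R_A = 3w₀L/20 = 3·(-5)·10/20 = -15/2 kN
  M_A = w₀L²/30 = (-5)·10²/30 = -50/3 kN·m
  R_B = 7w₀L/20 = 7·(-5)·10/20 = -35/2 kN
  M_B = -w₀L²/20 = -(-5)·10²/20 = 25 kN·m
Load 2 — uniform load w=2 kN/m over full span:
  R_A = wL/2 = 2·10/2 = 10 kN
  M_A = wL²/12 = 2·10²/12 = 50/3 kN·m
  R_B = wL/2 = 2·10/2 = 10 kN
  M_B = -wL²/12 = -2·10²/12 = -50/3 kN·m
Load 3 — applied couple M₀=9 kN·m at a=5 m (b=L-a=5):
  R_A = 6M₀ab/L³ = 6·9·5·5/10³ = 27/20 kN
  M_A = M₀b(2a-b)/L² = 9·5·(2·5-5)/10² = 9/4 kN·m
  R_B = -6M₀ab/L³ = -6·9·5·5/10³ = -27/20 kN
  M_B = M₀a(2b-a)/L² = 9·5·(2·5-5)/10² = 9/4 kN·m
Load 4 — applied couple M₀=8 kN·m at a=6 m (b=L-a=4):
  R_A = 6M₀ab/L³ = 6·8·6·4/10³ = 144/125 kN
  M_A = M₀b(2a-b)/L² = 8·4·(2·6-4)/10² = 64/25 kN·m
  R_B = -6M₀ab/L³ = -6·8·6·4/10³ = -144/125 kN
  M_B = M₀a(2b-a)/L² = 8·6·(2·4-6)/10² = 24/25 kN·m
Superposition: R_A = 2501/500 kN, M_A = 481/100 kN·m, R_B = -5001/500 kN, M_B = 3463/300 kN·m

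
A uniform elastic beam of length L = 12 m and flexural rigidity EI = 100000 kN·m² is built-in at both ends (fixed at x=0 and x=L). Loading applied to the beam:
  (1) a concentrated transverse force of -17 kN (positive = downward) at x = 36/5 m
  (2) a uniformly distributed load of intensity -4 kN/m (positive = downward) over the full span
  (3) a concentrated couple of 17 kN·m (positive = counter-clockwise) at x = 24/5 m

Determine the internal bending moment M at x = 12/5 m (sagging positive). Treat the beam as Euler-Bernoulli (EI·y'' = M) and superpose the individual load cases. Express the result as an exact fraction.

M(12/5) = 6249/625 kN·m

Load 1 — point force P=-17 kN at a=36/5 m (b=L-a=24/5):
  M_1 = Pb²(3a+b)x/L³ - Pab²/L²  [x≤a] = (-17)·(24/5)²·(3·(36/5)+(24/5))·(12/5)/12³ - (-17)·(36/5)·(24/5)²/12² = 3264/625 kN·m
Load 2 — uniform load w=-4 kN/m over full span:
  M_2 = wLx/2 - wL²/12 - wx²/2 = (-4)·12·(12/5)/2 - (-4)·12²/12 - (-4)·(12/5)²/2 = 48/25 kN·m
Load 3 — applied couple M₀=17 kN·m at a=24/5 m (b=L-a=36/5):
  M_3 = R_Ax - M_A  [x≤a] with R_A=51/25, M_A=51/25 = (51/25)·(12/5) - (51/25) = 357/125 kN·m
Superposition: M = Σ M_i = 6249/625 kN·m ≈ 9.998400 kN·m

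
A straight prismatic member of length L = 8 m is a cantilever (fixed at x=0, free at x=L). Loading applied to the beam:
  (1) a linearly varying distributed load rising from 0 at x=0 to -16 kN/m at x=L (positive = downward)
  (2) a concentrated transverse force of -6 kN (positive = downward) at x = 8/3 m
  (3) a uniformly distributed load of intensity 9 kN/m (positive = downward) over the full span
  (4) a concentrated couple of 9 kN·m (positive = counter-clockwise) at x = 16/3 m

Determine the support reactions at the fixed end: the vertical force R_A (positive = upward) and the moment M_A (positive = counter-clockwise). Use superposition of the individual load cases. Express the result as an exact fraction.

Load 1 — triangular load w₀=-16 kN/m (0→w₀ over full span):
  R_A = w₀L/2 = (-16)·8/2 = -64 kN
  M_A = w₀L²/3 = (-16)·8²/3 = -1024/3 kN·m
Load 2 — point force P=-6 kN at a=8/3 m (b=L-a=16/3):
  R_A = P = (-6) = -6 kN
  M_A = Pa = (-6)·(8/3) = -16 kN·m
Load 3 — uniform load w=9 kN/m over full span:
  R_A = wL = 9·8 = 72 kN
  M_A = wL²/2 = 9·8²/2 = 288 kN·m
Load 4 — applied couple M₀=9 kN·m at a=16/3 m (b=L-a=8/3):
  R_A = 0 kN
  M_A = -M₀ = -9 kN·m
Superposition: R_A = 2 kN, M_A = -235/3 kN·m

R_A = 2 kN, M_A = -235/3 kN·m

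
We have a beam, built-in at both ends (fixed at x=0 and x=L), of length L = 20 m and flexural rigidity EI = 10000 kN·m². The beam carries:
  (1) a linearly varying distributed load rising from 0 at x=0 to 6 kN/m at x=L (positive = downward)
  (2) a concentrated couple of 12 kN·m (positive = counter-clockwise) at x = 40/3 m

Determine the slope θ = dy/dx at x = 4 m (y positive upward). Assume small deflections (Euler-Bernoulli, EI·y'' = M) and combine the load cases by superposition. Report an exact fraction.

Load 1 — triangular load w₀=6 kN/m (0→w₀ over full span):
  θ_1 = -w₀(2x(L-x)(L-2x)(x+2L)+x²(L-x)²)/(120LEI) = -6·(2·4·(20-4)·(20-2·4)·(4+2·20)+4²·(20-4)²)/(120·20·10000) = -56/3125 rad
Load 2 — applied couple M₀=12 kN·m at a=40/3 m (b=L-a=20/3):
  θ_2 = (R_Ax²/2 - M_Ax)/EI  [x≤a] with R_A=4/5, M_A=4 = ((4/5)·4²/2 - 4·4)/10000 = -3/3125 rad
Superposition: θ = Σ θ_i = -59/3125 rad ≈ -0.018880 rad

θ(4) = -59/3125 rad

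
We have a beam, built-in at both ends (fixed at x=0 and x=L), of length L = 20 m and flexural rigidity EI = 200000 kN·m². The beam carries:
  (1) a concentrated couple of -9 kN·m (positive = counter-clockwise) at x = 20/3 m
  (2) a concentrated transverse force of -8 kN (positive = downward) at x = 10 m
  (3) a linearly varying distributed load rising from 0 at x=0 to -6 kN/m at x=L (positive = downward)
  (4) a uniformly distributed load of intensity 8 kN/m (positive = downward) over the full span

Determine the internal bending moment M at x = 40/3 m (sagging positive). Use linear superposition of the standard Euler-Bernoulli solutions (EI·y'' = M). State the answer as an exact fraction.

Load 1 — applied couple M₀=-9 kN·m at a=20/3 m (b=L-a=40/3):
  M_1 = R_Ax - M_A - M₀  [x>a] with R_A=-3/5, M_A=0 = (-3/5)·(40/3) - 0 - (-9) = 1 kN·m
Load 2 — point force P=-8 kN at a=10 m (b=L-a=10):
  M_2 = Pa²(a+3b)(L-x)/L³ - Pa²b/L²  [x>a] = (-8)·10²·(10+3·10)·(20-(40/3))/20³ - (-8)·10²·10/20² = -20/3 kN·m
Load 3 — triangular load w₀=-6 kN/m (0→w₀ over full span):
  M_3 = 3w₀Lx/20 - w₀L²/30 - w₀x³/(6L) = 3·(-6)·20·(40/3)/20 - (-6)·20²/30 - (-6)·(40/3)³/(6·20) = -1120/27 kN·m
Load 4 — uniform load w=8 kN/m over full span:
  M_4 = wLx/2 - wL²/12 - wx²/2 = 8·20·(40/3)/2 - 8·20²/12 - 8·(40/3)²/2 = 800/9 kN·m
Superposition: M = Σ M_i = 1127/27 kN·m ≈ 41.740741 kN·m

M(40/3) = 1127/27 kN·m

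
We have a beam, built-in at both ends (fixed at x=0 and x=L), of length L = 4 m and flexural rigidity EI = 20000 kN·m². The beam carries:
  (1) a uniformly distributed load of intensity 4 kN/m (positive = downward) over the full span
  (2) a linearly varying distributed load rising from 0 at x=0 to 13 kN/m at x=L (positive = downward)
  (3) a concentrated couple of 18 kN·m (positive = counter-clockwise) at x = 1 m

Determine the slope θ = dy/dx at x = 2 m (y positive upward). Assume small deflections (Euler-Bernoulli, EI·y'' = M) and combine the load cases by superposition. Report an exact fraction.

Load 1 — uniform load w=4 kN/m over full span:
  θ_1 = -wx(L-x)(L-2x)/(12EI) = -4·2·(4-2)·(4-2·2)/(12·20000) = 0 rad
Load 2 — triangular load w₀=13 kN/m (0→w₀ over full span):
  θ_2 = -w₀(2x(L-x)(L-2x)(x+2L)+x²(L-x)²)/(120LEI) = -13·(2·2·(4-2)·(4-2·2)·(2+2·4)+2²·(4-2)²)/(120·4·20000) = -13/600000 rad
Load 3 — applied couple M₀=18 kN·m at a=1 m (b=L-a=3):
  θ_3 = (R_Ax²/2 - M_Ax - M₀(x-a))/EI  [x>a] with R_A=81/16, M_A=-27/8 = ((81/16)·2²/2 - (-27/8)·2 - 18·(2-1))/20000 = -9/160000 rad
Superposition: θ = Σ θ_i = -187/2400000 rad ≈ -0.000078 rad

θ(2) = -187/2400000 rad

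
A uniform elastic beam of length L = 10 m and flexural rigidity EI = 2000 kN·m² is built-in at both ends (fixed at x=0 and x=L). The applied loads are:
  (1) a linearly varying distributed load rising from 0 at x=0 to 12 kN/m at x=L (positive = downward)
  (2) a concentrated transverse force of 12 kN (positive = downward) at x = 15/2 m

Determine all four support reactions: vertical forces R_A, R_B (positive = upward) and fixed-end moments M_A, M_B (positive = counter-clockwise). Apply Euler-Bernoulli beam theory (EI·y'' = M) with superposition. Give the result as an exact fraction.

R_A = 159/8 kN, M_A = 365/8 kN·m, R_B = 417/8 kN, M_B = -615/8 kN·m

Load 1 — triangular load w₀=12 kN/m (0→w₀ over full span):
  R_A = 3w₀L/20 = 3·12·10/20 = 18 kN
  M_A = w₀L²/30 = 12·10²/30 = 40 kN·m
  R_B = 7w₀L/20 = 7·12·10/20 = 42 kN
  M_B = -w₀L²/20 = -12·10²/20 = -60 kN·m
Load 2 — point force P=12 kN at a=15/2 m (b=L-a=5/2):
  R_A = Pb²(3a+b)/L³ = 12·(5/2)²·(3·(15/2)+(5/2))/10³ = 15/8 kN
  M_A = Pab²/L² = 12·(15/2)·(5/2)²/10² = 45/8 kN·m
  R_B = Pa²(a+3b)/L³ = 12·(15/2)²·((15/2)+3·(5/2))/10³ = 81/8 kN
  M_B = -Pa²b/L² = -12·(15/2)²·(5/2)/10² = -135/8 kN·m
Superposition: R_A = 159/8 kN, M_A = 365/8 kN·m, R_B = 417/8 kN, M_B = -615/8 kN·m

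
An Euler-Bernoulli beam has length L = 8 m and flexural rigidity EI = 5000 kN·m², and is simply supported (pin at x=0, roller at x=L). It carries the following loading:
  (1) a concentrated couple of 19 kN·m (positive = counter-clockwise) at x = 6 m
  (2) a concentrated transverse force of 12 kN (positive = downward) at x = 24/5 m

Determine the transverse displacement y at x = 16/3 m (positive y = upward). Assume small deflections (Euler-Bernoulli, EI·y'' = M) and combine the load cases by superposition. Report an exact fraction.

y(16/3) = -400051/12656250 m

Load 1 — applied couple M₀=19 kN·m at a=6 m (b=L-a=2):
  y_1 = (M₀x³/(6L)+C₁x)/EI  [x≤a] with C₁=M₀(3b²-L²)/(6L)=-247/12 = (19·(16/3)³/(6·8)+(-247/12)·(16/3))/5000 = -1007/101250 m
Load 2 — point force P=12 kN at a=24/5 m (b=L-a=16/5):
  y_2 = -Pa(L-x)(2Lx-a²-x²)/(6LEI)  [x>a] = -12·(24/5)·(8-(16/3))·(2·8·(16/3)-(24/5)²-(16/3)²)/(6·8·5000) = -15232/703125 m
Superposition: y = Σ y_i = -400051/12656250 m ≈ -0.031609 m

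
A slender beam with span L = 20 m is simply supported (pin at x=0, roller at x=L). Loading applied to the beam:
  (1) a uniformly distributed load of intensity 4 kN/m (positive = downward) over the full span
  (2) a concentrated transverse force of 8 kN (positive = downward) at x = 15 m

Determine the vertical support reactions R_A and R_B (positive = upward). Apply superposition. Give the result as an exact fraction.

Load 1 — uniform load w=4 kN/m over full span:
  R_A = wL/2 = 4·20/2 = 40 kN
  R_B = wL/2 = 4·20/2 = 40 kN
Load 2 — point force P=8 kN at a=15 m (b=L-a=5):
  R_A = Pb/L = 8·5/20 = 2 kN
  R_B = Pa/L = 8·15/20 = 6 kN
Superposition: R_A = 42 kN, R_B = 46 kN

R_A = 42 kN, R_B = 46 kN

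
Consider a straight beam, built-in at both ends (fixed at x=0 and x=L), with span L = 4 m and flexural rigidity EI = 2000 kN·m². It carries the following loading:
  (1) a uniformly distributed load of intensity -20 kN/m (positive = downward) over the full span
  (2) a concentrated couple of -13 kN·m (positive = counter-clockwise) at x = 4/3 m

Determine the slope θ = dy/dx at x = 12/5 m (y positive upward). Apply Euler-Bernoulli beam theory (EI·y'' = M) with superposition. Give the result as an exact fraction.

θ(12/5) = -7/3750 rad

Load 1 — uniform load w=-20 kN/m over full span:
  θ_1 = -wx(L-x)(L-2x)/(12EI) = -(-20)·(12/5)·(4-(12/5))·(4-2·(12/5))/(12·2000) = -8/3125 rad
Load 2 — applied couple M₀=-13 kN·m at a=4/3 m (b=L-a=8/3):
  θ_2 = (R_Ax²/2 - M_Ax - M₀(x-a))/EI  [x>a] with R_A=-13/3, M_A=0 = ((-13/3)·(12/5)²/2 - 0·(12/5) - (-13)·((12/5)-(4/3)))/2000 = 13/18750 rad
Superposition: θ = Σ θ_i = -7/3750 rad ≈ -0.001867 rad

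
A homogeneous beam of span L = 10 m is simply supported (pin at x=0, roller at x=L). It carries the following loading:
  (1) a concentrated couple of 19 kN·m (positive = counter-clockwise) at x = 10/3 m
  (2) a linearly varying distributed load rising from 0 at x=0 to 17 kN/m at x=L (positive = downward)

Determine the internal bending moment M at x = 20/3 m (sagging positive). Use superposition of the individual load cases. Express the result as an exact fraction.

Load 1 — applied couple M₀=19 kN·m at a=10/3 m (b=L-a=20/3):
  M_1 = M₀x/L - M₀  [x>a] = 19·(20/3)/10 - 19 = -19/3 kN·m
Load 2 — triangular load w₀=17 kN/m (0→w₀ over full span):
  M_2 = w₀Lx/6 - w₀x³/(6L) = 17·10·(20/3)/6 - 17·(20/3)³/(6·10) = 8500/81 kN·m
Superposition: M = Σ M_i = 7987/81 kN·m ≈ 98.604938 kN·m

M(20/3) = 7987/81 kN·m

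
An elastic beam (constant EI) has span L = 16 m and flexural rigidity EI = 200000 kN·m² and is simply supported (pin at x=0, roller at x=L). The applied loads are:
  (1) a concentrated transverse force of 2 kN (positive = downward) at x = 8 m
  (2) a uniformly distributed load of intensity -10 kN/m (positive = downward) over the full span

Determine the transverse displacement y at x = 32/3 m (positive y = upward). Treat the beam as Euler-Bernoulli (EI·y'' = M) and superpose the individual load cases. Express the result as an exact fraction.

y(32/3) = 27608/759375 m

Load 1 — point force P=2 kN at a=8 m (b=L-a=8):
  y_1 = -Pa(L-x)(2Lx-a²-x²)/(6LEI)  [x>a] = -2·8·(16-(32/3))·(2·16·(32/3)-8²-(32/3)²)/(6·16·200000) = -184/253125 m
Load 2 — uniform load w=-10 kN/m over full span:
  y_2 = -wx(L³-2Lx²+x³)/(24EI) = -(-10)·(32/3)·(16³-2·16·(32/3)²+(32/3)³)/(24·200000) = 5632/151875 m
Superposition: y = Σ y_i = 27608/759375 m ≈ 0.036356 m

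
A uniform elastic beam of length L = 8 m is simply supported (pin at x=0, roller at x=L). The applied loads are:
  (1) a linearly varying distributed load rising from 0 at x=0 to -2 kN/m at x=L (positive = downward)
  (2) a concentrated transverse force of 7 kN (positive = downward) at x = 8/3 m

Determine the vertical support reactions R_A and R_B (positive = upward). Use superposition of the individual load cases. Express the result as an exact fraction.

Load 1 — triangular load w₀=-2 kN/m (0→w₀ over full span):
  R_A = w₀L/6 = (-2)·8/6 = -8/3 kN
  R_B = w₀L/3 = (-2)·8/3 = -16/3 kN
Load 2 — point force P=7 kN at a=8/3 m (b=L-a=16/3):
  R_A = Pb/L = 7·(16/3)/8 = 14/3 kN
  R_B = Pa/L = 7·(8/3)/8 = 7/3 kN
Superposition: R_A = 2 kN, R_B = -3 kN

R_A = 2 kN, R_B = -3 kN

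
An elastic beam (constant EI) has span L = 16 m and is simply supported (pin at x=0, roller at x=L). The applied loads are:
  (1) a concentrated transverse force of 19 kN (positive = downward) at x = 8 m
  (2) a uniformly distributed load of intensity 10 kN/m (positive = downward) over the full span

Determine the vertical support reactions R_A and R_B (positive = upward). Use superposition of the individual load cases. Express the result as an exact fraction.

R_A = 179/2 kN, R_B = 179/2 kN

Load 1 — point force P=19 kN at a=8 m (b=L-a=8):
  R_A = Pb/L = 19·8/16 = 19/2 kN
  R_B = Pa/L = 19·8/16 = 19/2 kN
Load 2 — uniform load w=10 kN/m over full span:
  R_A = wL/2 = 10·16/2 = 80 kN
  R_B = wL/2 = 10·16/2 = 80 kN
Superposition: R_A = 179/2 kN, R_B = 179/2 kN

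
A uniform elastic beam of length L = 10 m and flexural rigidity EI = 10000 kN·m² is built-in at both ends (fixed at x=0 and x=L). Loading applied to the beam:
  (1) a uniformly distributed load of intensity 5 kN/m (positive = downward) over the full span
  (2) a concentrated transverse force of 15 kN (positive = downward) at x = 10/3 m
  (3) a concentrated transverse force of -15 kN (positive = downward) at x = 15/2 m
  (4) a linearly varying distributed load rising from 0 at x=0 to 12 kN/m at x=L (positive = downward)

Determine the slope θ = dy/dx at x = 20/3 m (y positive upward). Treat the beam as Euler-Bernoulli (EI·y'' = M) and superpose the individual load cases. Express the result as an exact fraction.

θ(20/3) = 1961/259200 rad

Load 1 — uniform load w=5 kN/m over full span:
  θ_1 = -wx(L-x)(L-2x)/(12EI) = -5·(20/3)·(10-(20/3))·(10-2·(20/3))/(12·10000) = 1/324 rad
Load 2 — point force P=15 kN at a=10/3 m (b=L-a=20/3):
  θ_2 = Pa²(L-x)(2bL-(3b+a)(L-x))/(2L³EI)  [x>a] = 15·(10/3)²·(10-(20/3))·(2·(20/3)·10-(3·(20/3)+(10/3))·(10-(20/3)))/(2·10³·10000) = 1/648 rad
Load 3 — point force P=-15 kN at a=15/2 m (b=L-a=5/2):
  θ_3 = -Pb²x(2aL-(3a+b)x)/(2L³EI)  [x≤a] = -(-15)·(5/2)²·(20/3)·(2·(15/2)·10-(3·(15/2)+(5/2))·(20/3))/(2·10³·10000) = -1/1920 rad
Load 4 — triangular load w₀=12 kN/m (0→w₀ over full span):
  θ_4 = -w₀(2x(L-x)(L-2x)(x+2L)+x²(L-x)²)/(120LEI) = -12·(2·(20/3)·(10-(20/3))·(10-2·(20/3))·((20/3)+2·10)+(20/3)²·(10-(20/3))²)/(120·10·10000) = 7/2025 rad
Superposition: θ = Σ θ_i = 1961/259200 rad ≈ 0.007566 rad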